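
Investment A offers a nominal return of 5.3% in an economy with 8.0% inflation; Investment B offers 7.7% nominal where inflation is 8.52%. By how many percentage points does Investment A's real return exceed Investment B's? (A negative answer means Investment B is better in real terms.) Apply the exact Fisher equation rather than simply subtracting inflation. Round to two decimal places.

Investment A real return: 1.053/1.080 − 1 = -2.500%.
Investment B real return: 1.077/1.0852 − 1 = -0.756%.
Difference: -2.500 − (-0.756) = -1.744 pp.

-1.74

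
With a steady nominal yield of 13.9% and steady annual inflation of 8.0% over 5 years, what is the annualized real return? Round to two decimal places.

With constant rates the annual real return is the same each year: (1+13.9%)/(1+8.0%) − 1 = 0.05463.

5.46%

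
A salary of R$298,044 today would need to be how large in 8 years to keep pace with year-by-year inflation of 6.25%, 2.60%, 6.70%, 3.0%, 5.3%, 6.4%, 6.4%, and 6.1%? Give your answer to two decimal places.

Cumulative price-level factor: 1.0625 × 1.0260 × 1.0670 × 1.030 × 1.053 × 1.064 × 1.064 × 1.061 ≈ 1.5153220911.
The nominal amount required is R$298,044 scaled up by that factor.

R$451,632.66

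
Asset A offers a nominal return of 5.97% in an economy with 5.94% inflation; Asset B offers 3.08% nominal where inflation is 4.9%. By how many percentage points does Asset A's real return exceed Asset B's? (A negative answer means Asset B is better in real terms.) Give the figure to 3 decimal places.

Asset A real return: 1.0597/1.0594 − 1 = 0.0283%.
Asset B real return: 1.0308/1.049 − 1 = -1.7350%.
Difference: 0.0283 − (-1.7350) = 1.7633 pp.

1.763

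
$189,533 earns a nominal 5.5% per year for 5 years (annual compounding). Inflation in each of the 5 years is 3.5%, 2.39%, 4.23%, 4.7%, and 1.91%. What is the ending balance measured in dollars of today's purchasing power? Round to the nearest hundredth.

Nominal value at maturity: $189,533 × (1 + 5.5%)^5 ≈ $247,712.05.
Price-level factor over 5 years: 1.035 × 1.0239 × 1.0423 × 1.047 × 1.0191 ≈ 1.1785665582.
The maturity value deflated by that factor is the answer in today's purchasing power.

$210,180.79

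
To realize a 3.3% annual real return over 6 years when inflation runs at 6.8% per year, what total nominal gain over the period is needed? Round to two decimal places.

Required annual nominal rate: (1+3.3%)(1+6.8%) − 1 = 10.3244%.
Cumulative over 6 years: (1 + 0.103244)^6 − 1 ≈ 0.80314.

80.31%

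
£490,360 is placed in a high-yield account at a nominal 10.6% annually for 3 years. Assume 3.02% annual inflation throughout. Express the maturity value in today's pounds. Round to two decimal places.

£606,758.38

Nominal value at maturity: £490,360 × (1 + 10.6%)^3 ≈ £663,407.56.
Price-level factor over 3 years: (1 + 3.02%)^3 ≈ 1.0933636636.
The maturity value deflated by that factor is the answer in today's purchasing power.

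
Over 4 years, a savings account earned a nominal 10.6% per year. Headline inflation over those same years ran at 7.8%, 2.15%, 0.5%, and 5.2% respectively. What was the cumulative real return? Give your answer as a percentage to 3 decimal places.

Cumulative inflation factor: 1.078 × 1.0215 × 1.005 × 1.052 ≈ 1.16423.
Nominal growth factor: 1.49631. Real growth factor = 1.49631 / 1.16423 ≈ 1.28523.
Total real return ≈ 28.5232%.

28.523%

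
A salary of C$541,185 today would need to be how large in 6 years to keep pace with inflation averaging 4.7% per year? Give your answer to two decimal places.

C$712,895.45

Cumulative price-level factor: (1+4.7%)^6 ≈ 1.3172860421.
Multiplying C$541,185 by the price-level factor gives the future nominal sum.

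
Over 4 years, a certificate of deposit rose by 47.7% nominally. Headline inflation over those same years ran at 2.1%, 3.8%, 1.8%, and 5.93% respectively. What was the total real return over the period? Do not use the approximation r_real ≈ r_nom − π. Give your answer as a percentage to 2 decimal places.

29.24%

Cumulative inflation factor: 1.021 × 1.038 × 1.018 × 1.0593 ≈ 1.14285.
Nominal growth factor: 1.47700. Real growth factor = 1.47700 / 1.14285 ≈ 1.29238.
Total real return ≈ 29.2381%.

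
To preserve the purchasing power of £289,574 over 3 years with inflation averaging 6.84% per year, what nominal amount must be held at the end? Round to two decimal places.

Cumulative price-level factor: (1+6.84%)^3 ≈ 1.2195556935.
Multiplying £289,574 by the price-level factor gives the future nominal sum.

£353,151.62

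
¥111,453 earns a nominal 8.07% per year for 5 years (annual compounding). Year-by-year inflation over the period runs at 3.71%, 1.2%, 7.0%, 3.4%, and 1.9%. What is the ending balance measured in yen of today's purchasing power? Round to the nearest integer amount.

¥138,847

Nominal value at maturity: ¥111,453 × (1 + 8.07%)^5 ≈ ¥164,292.
Price-level factor over 5 years: 1.0371 × 1.012 × 1.070 × 1.034 × 1.019 ≈ 1.1832585389.
The maturity value deflated by that factor is the answer in today's purchasing power.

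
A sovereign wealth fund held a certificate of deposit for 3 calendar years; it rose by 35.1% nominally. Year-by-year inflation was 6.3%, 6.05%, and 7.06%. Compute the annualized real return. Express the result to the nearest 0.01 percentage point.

Cumulative inflation factor: 1.063 × 1.0605 × 1.0706 ≈ 1.20690.
Nominal growth factor: 1.35100. Real growth factor = 1.35100 / 1.20690 ≈ 1.11940.
Annualized: 1.11940^(1/3) − 1 ≈ 0.03831.

3.83%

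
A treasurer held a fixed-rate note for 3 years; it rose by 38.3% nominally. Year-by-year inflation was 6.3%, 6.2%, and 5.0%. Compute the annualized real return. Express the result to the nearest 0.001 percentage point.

Cumulative inflation factor: 1.063 × 1.062 × 1.050 ≈ 1.18535.
Nominal growth factor: 1.38300. Real growth factor = 1.38300 / 1.18535 ≈ 1.16674.
Annualized: 1.16674^(1/3) − 1 ≈ 0.05275.

5.275%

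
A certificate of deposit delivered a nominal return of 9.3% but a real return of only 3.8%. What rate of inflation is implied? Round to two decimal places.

5.30%

From (1+r_nom) = (1+r_real)(1+π), we get 1+π = (1 + 9.3%)/(1 + 3.8%) = 1.093/1.038 ≈ 1.05299.
So π ≈ 5.2987%.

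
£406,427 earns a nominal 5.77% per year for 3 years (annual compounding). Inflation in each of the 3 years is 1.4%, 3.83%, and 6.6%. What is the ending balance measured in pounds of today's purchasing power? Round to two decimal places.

£428,501.21

Nominal value at maturity: £406,427 × (1 + 5.77%)^3 ≈ £480,916.93.
Price-level factor over 3 years: 1.014 × 1.0383 × 1.066 = 1.1223233892.
Dividing the nominal maturity value by the price-level factor gives the value in today's money.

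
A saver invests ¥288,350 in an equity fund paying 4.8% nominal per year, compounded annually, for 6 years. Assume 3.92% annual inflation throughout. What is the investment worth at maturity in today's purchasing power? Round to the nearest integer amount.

Nominal value at maturity: ¥288,350 × (1 + 4.8%)^6 ≈ ¥382,021.
Price-level factor over 6 years: (1 + 3.92%)^6 ≈ 1.2594903037.
Dividing the nominal maturity value by the price-level factor gives the value in today's money.

¥303,314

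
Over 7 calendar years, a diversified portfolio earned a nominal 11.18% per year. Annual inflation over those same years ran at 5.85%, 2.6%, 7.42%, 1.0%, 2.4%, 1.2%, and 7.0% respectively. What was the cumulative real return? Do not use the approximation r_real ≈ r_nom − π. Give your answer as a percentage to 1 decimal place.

Cumulative inflation factor: 1.0585 × 1.026 × 1.0742 × 1.010 × 1.024 × 1.012 × 1.070 ≈ 1.30650.
Nominal growth factor: 2.09984. Real growth factor = 2.09984 / 1.30650 ≈ 1.60723.
Total real return ≈ 60.7229%.

60.7%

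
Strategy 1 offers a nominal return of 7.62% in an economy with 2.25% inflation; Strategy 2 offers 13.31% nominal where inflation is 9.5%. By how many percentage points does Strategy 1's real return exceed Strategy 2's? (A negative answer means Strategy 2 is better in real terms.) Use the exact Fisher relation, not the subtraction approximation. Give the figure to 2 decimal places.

Strategy 1 real return: 1.0762/1.0225 − 1 = 5.252%.
Strategy 2 real return: 1.1331/1.095 − 1 = 3.479%.
Difference: 5.252 − 3.479 = 1.773 pp.

1.77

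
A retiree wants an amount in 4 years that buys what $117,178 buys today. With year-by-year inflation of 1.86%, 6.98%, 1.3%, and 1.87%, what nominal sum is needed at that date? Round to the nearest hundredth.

$131,767.44

Cumulative price-level factor: 1.0186 × 1.0698 × 1.013 × 1.0187 ≈ 1.1245066211.
The nominal amount required is $117,178 scaled up by that factor.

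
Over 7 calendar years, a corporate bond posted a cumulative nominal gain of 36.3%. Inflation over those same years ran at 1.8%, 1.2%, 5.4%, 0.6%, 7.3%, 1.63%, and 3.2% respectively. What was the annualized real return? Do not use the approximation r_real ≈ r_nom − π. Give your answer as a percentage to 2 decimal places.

Cumulative inflation factor: 1.018 × 1.012 × 1.054 × 1.006 × 1.073 × 1.0163 × 1.032 ≈ 1.22933.
Nominal growth factor: 1.36300. Real growth factor = 1.36300 / 1.22933 ≈ 1.10873.
Annualized: 1.10873^(1/7) − 1 ≈ 0.01485.

1.49%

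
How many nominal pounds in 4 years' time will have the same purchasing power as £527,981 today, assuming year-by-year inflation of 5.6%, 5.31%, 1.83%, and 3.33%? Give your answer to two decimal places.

Cumulative price-level factor: 1.056 × 1.0531 × 1.0183 × 1.0333 ≈ 1.1701342843.
Multiplying £527,981 by the price-level factor gives the future nominal sum.

£617,808.67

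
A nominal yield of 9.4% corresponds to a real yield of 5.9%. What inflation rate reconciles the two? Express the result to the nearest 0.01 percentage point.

3.31%

From (1+r_nom) = (1+r_real)(1+π), we get 1+π = (1 + 9.4%)/(1 + 5.9%) = 1.094/1.059 ≈ 1.03305.
So π ≈ 3.3050%.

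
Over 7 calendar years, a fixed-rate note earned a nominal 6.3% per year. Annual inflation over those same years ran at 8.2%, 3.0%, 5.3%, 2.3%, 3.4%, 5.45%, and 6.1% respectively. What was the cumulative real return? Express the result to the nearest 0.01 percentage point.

10.43%

Cumulative inflation factor: 1.082 × 1.030 × 1.053 × 1.023 × 1.034 × 1.0545 × 1.061 ≈ 1.38884.
Nominal growth factor: 1.53367. Real growth factor = 1.53367 / 1.38884 ≈ 1.10429.
Total real return ≈ 10.4287%.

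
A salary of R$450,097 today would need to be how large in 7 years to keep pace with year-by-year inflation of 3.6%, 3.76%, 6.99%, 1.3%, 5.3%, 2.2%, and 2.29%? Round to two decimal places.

Cumulative price-level factor: 1.036 × 1.0376 × 1.0699 × 1.013 × 1.053 × 1.022 × 1.0229 ≈ 1.2824923905.
The nominal amount required is R$450,097 scaled up by that factor.

R$577,245.98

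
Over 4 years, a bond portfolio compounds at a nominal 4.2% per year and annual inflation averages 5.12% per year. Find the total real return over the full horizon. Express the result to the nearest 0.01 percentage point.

-3.46%

The annual real rate is (1+4.2%)/(1+5.12%) − 1 = -0.8752%.
Compounded over 4 years: (1 + -0.008752)^4 − 1 ≈ -0.03455.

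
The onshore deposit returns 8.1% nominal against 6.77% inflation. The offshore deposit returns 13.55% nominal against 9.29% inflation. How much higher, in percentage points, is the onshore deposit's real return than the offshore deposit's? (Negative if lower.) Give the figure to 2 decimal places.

-2.65

The onshore deposit real return: 1.081/1.0677 − 1 = 1.246%.
The offshore deposit real return: 1.1355/1.0929 − 1 = 3.898%.
Difference: 1.246 − 3.898 = -2.652 pp.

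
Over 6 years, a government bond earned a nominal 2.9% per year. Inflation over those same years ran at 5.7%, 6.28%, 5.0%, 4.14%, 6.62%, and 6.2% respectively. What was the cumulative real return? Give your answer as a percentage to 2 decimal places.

Cumulative inflation factor: 1.057 × 1.0628 × 1.050 × 1.0414 × 1.0662 × 1.062 ≈ 1.39090.
Nominal growth factor: 1.18711. Real growth factor = 1.18711 / 1.39090 ≈ 0.85348.
Total real return ≈ -14.6515%.

-14.65%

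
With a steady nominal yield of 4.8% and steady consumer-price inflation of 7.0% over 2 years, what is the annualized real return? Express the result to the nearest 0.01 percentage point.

With constant rates the annual real return is the same each year: (1+4.8%)/(1+7.0%) − 1 = -0.02056.

-2.06%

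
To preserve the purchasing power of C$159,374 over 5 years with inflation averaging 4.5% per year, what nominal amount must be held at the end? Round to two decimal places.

Cumulative price-level factor: (1+4.5%)^5 ≈ 1.2461819377.
The nominal amount required is C$159,374 scaled up by that factor.

C$198,609.00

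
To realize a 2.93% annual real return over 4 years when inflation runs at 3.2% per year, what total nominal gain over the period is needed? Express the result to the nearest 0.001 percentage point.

27.317%

Required annual nominal rate: (1+2.93%)(1+3.2%) − 1 = 6.22376%.
Cumulative over 4 years: (1 + 0.0622376)^4 − 1 ≈ 0.27317.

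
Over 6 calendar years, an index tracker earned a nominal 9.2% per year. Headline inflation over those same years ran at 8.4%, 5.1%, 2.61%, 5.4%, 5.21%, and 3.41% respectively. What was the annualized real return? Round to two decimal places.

Cumulative inflation factor: 1.084 × 1.051 × 1.0261 × 1.054 × 1.0521 × 1.0341 ≈ 1.34055.
Nominal growth factor: 1.69565. Real growth factor = 1.69565 / 1.34055 ≈ 1.26489.
Annualized: 1.26489^(1/6) − 1 ≈ 0.03994.

3.99%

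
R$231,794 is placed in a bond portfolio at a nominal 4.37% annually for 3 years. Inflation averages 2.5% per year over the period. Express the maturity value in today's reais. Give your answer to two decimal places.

Nominal value at maturity: R$231,794 × (1 + 4.37%)^3 ≈ R$263,529.50.
Price-level factor over 3 years: (1 + 2.5%)^3 = 1.076890625.
Dividing the nominal maturity value by the price-level factor gives the value in today's money.

R$244,713.34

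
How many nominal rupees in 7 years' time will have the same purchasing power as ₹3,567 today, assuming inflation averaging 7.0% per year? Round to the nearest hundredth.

Cumulative price-level factor: (1+7.0%)^7 ≈ 1.6057814765.
Multiplying ₹3,567 by the price-level factor gives the future nominal sum.

₹5,727.82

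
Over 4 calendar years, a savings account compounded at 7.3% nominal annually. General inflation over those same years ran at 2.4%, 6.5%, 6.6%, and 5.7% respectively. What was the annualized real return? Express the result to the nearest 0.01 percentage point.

1.91%

Cumulative inflation factor: 1.024 × 1.065 × 1.066 × 1.057 ≈ 1.22880.
Nominal growth factor: 1.32556. Real growth factor = 1.32556 / 1.22880 ≈ 1.07874.
Annualized: 1.07874^(1/4) − 1 ≈ 0.01913.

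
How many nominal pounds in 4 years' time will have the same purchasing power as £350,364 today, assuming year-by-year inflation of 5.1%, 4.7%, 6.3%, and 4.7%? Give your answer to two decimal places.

£429,090.42

Cumulative price-level factor: 1.051 × 1.047 × 1.063 × 1.047 ≈ 1.2246989455.
The nominal amount required is £350,364 scaled up by that factor.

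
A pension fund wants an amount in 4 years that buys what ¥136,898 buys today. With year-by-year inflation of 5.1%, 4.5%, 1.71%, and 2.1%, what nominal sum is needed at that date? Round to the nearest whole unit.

Cumulative price-level factor: 1.051 × 1.045 × 1.0171 × 1.021 ≈ 1.1405344372.
Multiplying ¥136,898 by the price-level factor gives the future nominal sum.

¥156,137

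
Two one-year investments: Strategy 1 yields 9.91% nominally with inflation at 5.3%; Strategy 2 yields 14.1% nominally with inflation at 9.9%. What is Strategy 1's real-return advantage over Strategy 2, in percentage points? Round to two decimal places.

Strategy 1 real return: 1.0991/1.053 − 1 = 4.378%.
Strategy 2 real return: 1.141/1.099 − 1 = 3.822%.
Difference: 4.378 − 3.822 = 0.556 pp.

0.56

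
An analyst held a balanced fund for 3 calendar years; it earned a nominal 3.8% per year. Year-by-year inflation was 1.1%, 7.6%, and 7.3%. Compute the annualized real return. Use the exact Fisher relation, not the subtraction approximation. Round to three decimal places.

-1.415%

Cumulative inflation factor: 1.011 × 1.076 × 1.073 ≈ 1.16725.
Nominal growth factor: 1.11839. Real growth factor = 1.11839 / 1.16725 ≈ 0.95814.
Annualized: 0.95814^(1/3) − 1 ≈ -0.01415.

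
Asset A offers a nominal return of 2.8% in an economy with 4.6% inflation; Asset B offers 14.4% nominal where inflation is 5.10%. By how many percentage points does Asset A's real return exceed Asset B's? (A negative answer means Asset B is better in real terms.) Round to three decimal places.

Asset A real return: 1.028/1.046 − 1 = -1.7208%.
Asset B real return: 1.144/1.0510 − 1 = 8.8487%.
Difference: -1.7208 − 8.8487 = -10.5695 pp.

-10.570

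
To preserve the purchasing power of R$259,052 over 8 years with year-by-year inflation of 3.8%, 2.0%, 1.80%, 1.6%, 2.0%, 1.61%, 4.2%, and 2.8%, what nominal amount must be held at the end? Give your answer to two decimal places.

R$314,936.81

Cumulative price-level factor: 1.038 × 1.020 × 1.0180 × 1.016 × 1.020 × 1.0161 × 1.042 × 1.028 ≈ 1.2157281364.
Multiplying R$259,052 by the price-level factor gives the future nominal sum.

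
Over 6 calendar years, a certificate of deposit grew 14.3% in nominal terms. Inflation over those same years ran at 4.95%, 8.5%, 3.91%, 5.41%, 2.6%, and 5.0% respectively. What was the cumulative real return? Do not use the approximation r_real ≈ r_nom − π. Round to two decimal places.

Cumulative inflation factor: 1.0495 × 1.085 × 1.0391 × 1.0541 × 1.026 × 1.050 ≈ 1.34366.
Nominal growth factor: 1.14300. Real growth factor = 1.14300 / 1.34366 ≈ 0.85066.
Total real return ≈ -14.9336%.

-14.93%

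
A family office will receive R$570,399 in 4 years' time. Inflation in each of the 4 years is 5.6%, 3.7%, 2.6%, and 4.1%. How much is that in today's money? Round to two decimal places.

R$487,683.42

Price-level factor over 4 years: 1.056 × 1.037 × 1.026 × 1.041 ≈ 1.1696091708.
Purchasing power today: R$570,399 divided by that factor.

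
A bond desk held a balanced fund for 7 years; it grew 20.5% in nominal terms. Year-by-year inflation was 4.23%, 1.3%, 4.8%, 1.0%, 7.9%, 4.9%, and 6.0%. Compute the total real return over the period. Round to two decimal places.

Cumulative inflation factor: 1.0423 × 1.013 × 1.048 × 1.010 × 1.079 × 1.049 × 1.060 ≈ 1.34087.
Nominal growth factor: 1.20500. Real growth factor = 1.20500 / 1.34087 ≈ 0.89867.
Total real return ≈ -10.1332%.

-10.13%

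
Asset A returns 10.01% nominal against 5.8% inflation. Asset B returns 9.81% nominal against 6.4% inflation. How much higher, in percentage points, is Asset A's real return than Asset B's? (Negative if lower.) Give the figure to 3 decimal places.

0.774

Asset A real return: 1.1001/1.058 − 1 = 3.9792%.
Asset B real return: 1.0981/1.064 − 1 = 3.2049%.
Difference: 3.9792 − 3.2049 = 0.7743 pp.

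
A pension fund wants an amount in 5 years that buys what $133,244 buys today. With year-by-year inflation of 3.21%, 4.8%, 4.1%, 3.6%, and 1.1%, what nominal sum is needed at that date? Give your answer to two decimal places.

Cumulative price-level factor: 1.0321 × 1.048 × 1.041 × 1.036 × 1.011 ≈ 1.1793554035.
Multiplying $133,244 by the price-level factor gives the future nominal sum.

$157,142.03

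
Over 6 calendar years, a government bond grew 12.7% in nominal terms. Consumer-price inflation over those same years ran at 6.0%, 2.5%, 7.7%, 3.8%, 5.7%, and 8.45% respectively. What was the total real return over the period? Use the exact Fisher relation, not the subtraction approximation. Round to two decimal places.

Cumulative inflation factor: 1.060 × 1.025 × 1.077 × 1.038 × 1.057 × 1.0845 ≈ 1.39235.
Nominal growth factor: 1.12700. Real growth factor = 1.12700 / 1.39235 ≈ 0.80942.
Total real return ≈ -19.0575%.

-19.06%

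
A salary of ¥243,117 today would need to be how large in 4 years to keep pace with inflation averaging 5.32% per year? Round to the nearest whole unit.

Cumulative price-level factor: (1+5.32%)^4 ≈ 1.2303917253.
The nominal amount required is ¥243,117 scaled up by that factor.

¥299,129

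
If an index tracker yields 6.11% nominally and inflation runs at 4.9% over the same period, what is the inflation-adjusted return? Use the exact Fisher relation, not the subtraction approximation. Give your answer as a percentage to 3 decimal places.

Real return via the Fisher equation: (1 + 6.11%)/(1 + 4.9%) − 1 = 1.0611/1.049 − 1 ≈ 0.01153.

1.153%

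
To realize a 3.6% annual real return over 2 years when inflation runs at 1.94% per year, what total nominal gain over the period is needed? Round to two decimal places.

11.53%

Required annual nominal rate: (1+3.6%)(1+1.94%) − 1 = 5.60984%.
Cumulative over 2 years: (1 + 0.0560984)^2 − 1 ≈ 0.11534.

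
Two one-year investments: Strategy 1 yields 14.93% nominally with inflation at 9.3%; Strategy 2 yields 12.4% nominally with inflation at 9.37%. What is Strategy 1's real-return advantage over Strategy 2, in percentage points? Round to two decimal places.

2.38

Strategy 1 real return: 1.1493/1.093 − 1 = 5.151%.
Strategy 2 real return: 1.124/1.0937 − 1 = 2.770%.
Difference: 5.151 − 2.770 = 2.381 pp.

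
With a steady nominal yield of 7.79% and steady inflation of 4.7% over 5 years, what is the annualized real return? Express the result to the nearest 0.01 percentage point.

With constant rates the annual real return is the same each year: (1+7.79%)/(1+4.7%) − 1 = 0.02951.

2.95%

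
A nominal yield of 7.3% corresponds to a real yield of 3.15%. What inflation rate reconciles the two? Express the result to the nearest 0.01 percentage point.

4.02%

From (1+r_nom) = (1+r_real)(1+π), we get 1+π = (1 + 7.3%)/(1 + 3.15%) = 1.073/1.0315 ≈ 1.04023.
So π ≈ 4.0233%.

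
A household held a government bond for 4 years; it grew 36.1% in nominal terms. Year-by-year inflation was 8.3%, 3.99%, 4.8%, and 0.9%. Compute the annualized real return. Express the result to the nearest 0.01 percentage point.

Cumulative inflation factor: 1.083 × 1.0399 × 1.048 × 1.009 ≈ 1.19089.
Nominal growth factor: 1.36100. Real growth factor = 1.36100 / 1.19089 ≈ 1.14284.
Annualized: 1.14284^(1/4) − 1 ≈ 0.03394.

3.39%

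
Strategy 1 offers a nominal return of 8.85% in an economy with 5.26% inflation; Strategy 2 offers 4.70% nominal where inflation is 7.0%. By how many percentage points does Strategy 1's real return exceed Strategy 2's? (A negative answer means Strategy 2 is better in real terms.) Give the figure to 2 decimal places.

Strategy 1 real return: 1.0885/1.0526 − 1 = 3.411%.
Strategy 2 real return: 1.0470/1.070 − 1 = -2.150%.
Difference: 3.411 − (-2.150) = 5.561 pp.

5.56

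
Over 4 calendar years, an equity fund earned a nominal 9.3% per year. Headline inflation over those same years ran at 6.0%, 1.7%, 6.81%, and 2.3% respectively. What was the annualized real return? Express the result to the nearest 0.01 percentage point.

4.92%

Cumulative inflation factor: 1.060 × 1.017 × 1.0681 × 1.023 ≈ 1.17792.
Nominal growth factor: 1.42719. Real growth factor = 1.42719 / 1.17792 ≈ 1.21162.
Annualized: 1.21162^(1/4) − 1 ≈ 0.04916.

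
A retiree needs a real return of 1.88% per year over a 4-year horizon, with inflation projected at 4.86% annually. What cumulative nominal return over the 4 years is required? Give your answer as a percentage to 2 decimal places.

Required annual nominal rate: (1+1.88%)(1+4.86%) − 1 = 6.831368%.
Cumulative over 4 years: (1 + 0.06831368)^4 − 1 ≈ 0.30255.

30.26%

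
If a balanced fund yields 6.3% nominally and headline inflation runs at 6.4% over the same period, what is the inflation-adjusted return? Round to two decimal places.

Real return via the Fisher equation: (1 + 6.3%)/(1 + 6.4%) − 1 = 1.063/1.064 − 1 ≈ -0.00094.

-0.09%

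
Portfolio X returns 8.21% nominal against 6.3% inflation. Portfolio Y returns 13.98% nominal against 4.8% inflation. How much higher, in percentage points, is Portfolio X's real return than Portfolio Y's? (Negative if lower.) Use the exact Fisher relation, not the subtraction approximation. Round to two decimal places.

-6.96

Portfolio X real return: 1.0821/1.063 − 1 = 1.797%.
Portfolio Y real return: 1.1398/1.048 − 1 = 8.760%.
Difference: 1.797 − 8.760 = -6.963 pp.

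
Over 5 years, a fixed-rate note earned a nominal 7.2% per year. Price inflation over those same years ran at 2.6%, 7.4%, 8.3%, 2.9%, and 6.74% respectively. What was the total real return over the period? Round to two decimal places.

Cumulative inflation factor: 1.026 × 1.074 × 1.083 × 1.029 × 1.0674 ≈ 1.31076.
Nominal growth factor: 1.41571. Real growth factor = 1.41571 / 1.31076 ≈ 1.08007.
Total real return ≈ 8.0068%.

8.01%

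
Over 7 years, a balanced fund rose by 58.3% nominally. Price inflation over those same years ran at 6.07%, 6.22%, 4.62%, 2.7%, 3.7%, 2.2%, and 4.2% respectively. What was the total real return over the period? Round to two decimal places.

Cumulative inflation factor: 1.0607 × 1.0622 × 1.0462 × 1.027 × 1.037 × 1.022 × 1.042 ≈ 1.33685.
Nominal growth factor: 1.58300. Real growth factor = 1.58300 / 1.33685 ≈ 1.18413.
Total real return ≈ 18.4130%.

18.41%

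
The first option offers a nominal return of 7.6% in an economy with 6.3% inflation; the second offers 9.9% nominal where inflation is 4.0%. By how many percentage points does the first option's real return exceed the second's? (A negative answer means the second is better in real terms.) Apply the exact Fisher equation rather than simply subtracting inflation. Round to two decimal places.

-4.45

The first option real return: 1.076/1.063 − 1 = 1.223%.
The second real return: 1.099/1.040 − 1 = 5.673%.
Difference: 1.223 − 5.673 = -4.450 pp.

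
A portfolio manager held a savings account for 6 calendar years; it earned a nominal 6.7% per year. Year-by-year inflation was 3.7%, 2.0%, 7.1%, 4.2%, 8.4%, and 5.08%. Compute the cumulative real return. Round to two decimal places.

Cumulative inflation factor: 1.037 × 1.020 × 1.071 × 1.042 × 1.084 × 1.0508 ≈ 1.34458.
Nominal growth factor: 1.47566. Real growth factor = 1.47566 / 1.34458 ≈ 1.09749.
Total real return ≈ 9.7491%.

9.75%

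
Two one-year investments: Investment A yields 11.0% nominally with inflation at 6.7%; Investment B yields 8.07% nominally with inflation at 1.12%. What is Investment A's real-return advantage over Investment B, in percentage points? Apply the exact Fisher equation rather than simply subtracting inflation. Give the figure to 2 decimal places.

Investment A real return: 1.110/1.067 − 1 = 4.030%.
Investment B real return: 1.0807/1.0112 − 1 = 6.873%.
Difference: 4.030 − 6.873 = -2.843 pp.

-2.84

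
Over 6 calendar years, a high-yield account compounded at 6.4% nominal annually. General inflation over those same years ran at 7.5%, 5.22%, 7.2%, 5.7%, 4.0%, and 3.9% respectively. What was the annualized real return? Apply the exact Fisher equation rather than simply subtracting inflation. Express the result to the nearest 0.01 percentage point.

0.78%

Cumulative inflation factor: 1.075 × 1.0522 × 1.072 × 1.057 × 1.040 × 1.039 ≈ 1.38492.
Nominal growth factor: 1.45094. Real growth factor = 1.45094 / 1.38492 ≈ 1.04767.
Annualized: 1.04767^(1/6) − 1 ≈ 0.00779.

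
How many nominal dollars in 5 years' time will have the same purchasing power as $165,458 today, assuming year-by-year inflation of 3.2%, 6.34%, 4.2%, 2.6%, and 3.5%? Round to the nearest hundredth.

Cumulative price-level factor: 1.032 × 1.0634 × 1.042 × 1.026 × 1.035 ≈ 1.2143161829.
Multiplying $165,458 by the price-level factor gives the future nominal sum.

$200,918.33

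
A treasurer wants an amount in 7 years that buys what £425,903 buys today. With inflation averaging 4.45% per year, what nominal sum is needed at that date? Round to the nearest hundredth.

Cumulative price-level factor: (1+4.45%)^7 ≈ 1.3563104573.
The nominal amount required is £425,903 scaled up by that factor.

£577,656.69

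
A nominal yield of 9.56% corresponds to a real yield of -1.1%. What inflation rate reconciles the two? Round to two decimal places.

10.78%

From (1+r_nom) = (1+r_real)(1+π), we get 1+π = (1 + 9.56%)/(1 − 1.1%) = 1.0956/0.989 ≈ 1.10779.
So π ≈ 10.7786%.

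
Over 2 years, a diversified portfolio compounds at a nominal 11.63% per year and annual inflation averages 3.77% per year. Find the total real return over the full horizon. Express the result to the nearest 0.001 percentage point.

15.723%

The annual real rate is (1+11.63%)/(1+3.77%) − 1 = 7.5744%.
Compounded over 2 years: (1 + 0.075744)^2 − 1 ≈ 0.15723.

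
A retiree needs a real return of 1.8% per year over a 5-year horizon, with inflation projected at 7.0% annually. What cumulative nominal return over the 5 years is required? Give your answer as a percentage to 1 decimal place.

Required annual nominal rate: (1+1.8%)(1+7.0%) − 1 = 8.926%.
Cumulative over 5 years: (1 + 0.08926)^5 − 1 ≈ 0.53341.

53.3%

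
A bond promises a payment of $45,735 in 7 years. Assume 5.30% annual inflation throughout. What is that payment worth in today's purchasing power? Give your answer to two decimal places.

Price-level factor over 7 years: (1 + 5.30%)^7 ≈ 1.4354848003.
Purchasing power today: $45,735 divided by that factor.

$31,860.32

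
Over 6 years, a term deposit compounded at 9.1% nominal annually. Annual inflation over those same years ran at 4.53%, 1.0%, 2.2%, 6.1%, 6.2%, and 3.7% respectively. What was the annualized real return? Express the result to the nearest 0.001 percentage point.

4.967%

Cumulative inflation factor: 1.0453 × 1.010 × 1.022 × 1.061 × 1.062 × 1.037 ≈ 1.26076.
Nominal growth factor: 1.68635. Real growth factor = 1.68635 / 1.26076 ≈ 1.33757.
Annualized: 1.33757^(1/6) − 1 ≈ 0.04967.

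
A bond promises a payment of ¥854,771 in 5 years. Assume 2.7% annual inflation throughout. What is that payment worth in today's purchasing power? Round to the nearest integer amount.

¥748,165

Price-level factor over 5 years: (1 + 2.7%)^5 ≈ 1.1424895016.
Purchasing power today: ¥854,771 divided by that factor.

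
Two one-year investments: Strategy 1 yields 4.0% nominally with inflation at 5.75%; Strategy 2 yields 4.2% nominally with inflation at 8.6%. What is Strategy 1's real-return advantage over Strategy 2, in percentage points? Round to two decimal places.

2.40

Strategy 1 real return: 1.040/1.0575 − 1 = -1.655%.
Strategy 2 real return: 1.042/1.086 − 1 = -4.052%.
Difference: -1.655 − (-4.052) = 2.397 pp.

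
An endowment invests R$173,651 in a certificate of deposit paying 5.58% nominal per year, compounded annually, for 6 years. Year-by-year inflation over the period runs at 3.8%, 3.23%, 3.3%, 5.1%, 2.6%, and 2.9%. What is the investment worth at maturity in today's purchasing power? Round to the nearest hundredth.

R$195,838.55

Nominal value at maturity: R$173,651 × (1 + 5.58%)^6 ≈ R$240,528.88.
Price-level factor over 6 years: 1.038 × 1.0323 × 1.033 × 1.051 × 1.026 × 1.029 ≈ 1.2281998894.
Dividing the nominal maturity value by the price-level factor gives the value in today's money.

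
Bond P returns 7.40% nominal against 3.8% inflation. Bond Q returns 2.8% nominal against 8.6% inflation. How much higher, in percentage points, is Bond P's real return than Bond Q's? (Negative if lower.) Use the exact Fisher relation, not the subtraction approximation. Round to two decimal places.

8.81

Bond P real return: 1.0740/1.038 − 1 = 3.468%.
Bond Q real return: 1.028/1.086 − 1 = -5.341%.
Difference: 3.468 − (-5.341) = 8.809 pp.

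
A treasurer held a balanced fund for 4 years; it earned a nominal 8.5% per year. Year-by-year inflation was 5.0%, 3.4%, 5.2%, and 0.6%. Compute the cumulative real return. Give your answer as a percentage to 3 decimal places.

Cumulative inflation factor: 1.050 × 1.034 × 1.052 × 1.006 ≈ 1.14901.
Nominal growth factor: 1.38586. Real growth factor = 1.38586 / 1.14901 ≈ 1.20613.
Total real return ≈ 20.6134%.

20.613%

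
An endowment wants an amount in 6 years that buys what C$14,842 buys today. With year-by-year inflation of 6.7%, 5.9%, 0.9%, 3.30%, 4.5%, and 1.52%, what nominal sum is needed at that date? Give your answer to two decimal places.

C$18,544.37

Cumulative price-level factor: 1.067 × 1.059 × 1.009 × 1.0330 × 1.045 × 1.0152 ≈ 1.2494525474.
The nominal amount required is C$14,842 scaled up by that factor.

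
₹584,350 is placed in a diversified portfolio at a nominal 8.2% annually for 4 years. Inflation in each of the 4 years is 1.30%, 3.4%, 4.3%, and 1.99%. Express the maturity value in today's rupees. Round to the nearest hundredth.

₹718,803.54

Nominal value at maturity: ₹584,350 × (1 + 8.2%)^4 ≈ ₹800,907.00.
Price-level factor over 4 years: 1.0130 × 1.034 × 1.043 × 1.0199 ≈ 1.1142223979.
The maturity value deflated by that factor is the answer in today's purchasing power.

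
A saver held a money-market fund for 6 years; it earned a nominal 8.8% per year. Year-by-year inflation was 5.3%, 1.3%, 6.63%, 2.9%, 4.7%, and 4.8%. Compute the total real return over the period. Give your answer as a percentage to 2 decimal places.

Cumulative inflation factor: 1.053 × 1.013 × 1.0663 × 1.029 × 1.047 × 1.048 ≈ 1.28422.
Nominal growth factor: 1.65872. Real growth factor = 1.65872 / 1.28422 ≈ 1.29161.
Total real return ≈ 29.1614%.

29.16%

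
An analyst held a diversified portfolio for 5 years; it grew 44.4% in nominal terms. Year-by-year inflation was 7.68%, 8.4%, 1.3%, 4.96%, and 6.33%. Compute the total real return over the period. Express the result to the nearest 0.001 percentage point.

9.424%

Cumulative inflation factor: 1.0768 × 1.084 × 1.013 × 1.0496 × 1.0633 ≈ 1.31963.
Nominal growth factor: 1.44400. Real growth factor = 1.44400 / 1.31963 ≈ 1.09424.
Total real return ≈ 9.4243%.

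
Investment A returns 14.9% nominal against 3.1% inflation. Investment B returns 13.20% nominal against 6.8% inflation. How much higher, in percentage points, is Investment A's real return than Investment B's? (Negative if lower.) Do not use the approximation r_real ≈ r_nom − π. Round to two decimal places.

5.45

Investment A real return: 1.149/1.031 − 1 = 11.445%.
Investment B real return: 1.1320/1.068 − 1 = 5.993%.
Difference: 11.445 − 5.993 = 5.452 pp.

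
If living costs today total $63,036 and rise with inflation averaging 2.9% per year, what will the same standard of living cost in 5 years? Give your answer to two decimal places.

$72,721.95

Cumulative price-level factor: (1+2.9%)^5 ≈ 1.1536574469.
Multiplying $63,036 by the price-level factor gives the future nominal sum.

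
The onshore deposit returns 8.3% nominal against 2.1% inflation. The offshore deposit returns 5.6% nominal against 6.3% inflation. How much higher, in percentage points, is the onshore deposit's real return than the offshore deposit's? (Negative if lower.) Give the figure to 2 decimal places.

The onshore deposit real return: 1.083/1.021 − 1 = 6.072%.
The offshore deposit real return: 1.056/1.063 − 1 = -0.659%.
Difference: 6.072 − (-0.659) = 6.731 pp.

6.73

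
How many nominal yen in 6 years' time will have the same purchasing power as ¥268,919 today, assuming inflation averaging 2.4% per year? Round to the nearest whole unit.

¥310,042

Cumulative price-level factor: (1+2.4%)^6 ≈ 1.1529215046.
Multiplying ¥268,919 by the price-level factor gives the future nominal sum.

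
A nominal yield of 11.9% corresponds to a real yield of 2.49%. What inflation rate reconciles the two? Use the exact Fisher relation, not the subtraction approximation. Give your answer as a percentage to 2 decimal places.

From (1+r_nom) = (1+r_real)(1+π), we get 1+π = (1 + 11.9%)/(1 + 2.49%) = 1.119/1.0249 ≈ 1.09181.
So π ≈ 9.1814%.

9.18%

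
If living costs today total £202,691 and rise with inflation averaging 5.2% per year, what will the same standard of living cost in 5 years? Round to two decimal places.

Cumulative price-level factor: (1+5.2%)^5 ≈ 1.2884830183.
Multiplying £202,691 by the price-level factor gives the future nominal sum.

£261,163.91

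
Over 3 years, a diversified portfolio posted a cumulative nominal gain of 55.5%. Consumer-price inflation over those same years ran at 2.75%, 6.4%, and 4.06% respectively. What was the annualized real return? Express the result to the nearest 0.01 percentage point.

10.98%

Cumulative inflation factor: 1.0275 × 1.064 × 1.0406 ≈ 1.13765.
Nominal growth factor: 1.55500. Real growth factor = 1.55500 / 1.13765 ≈ 1.36686.
Annualized: 1.36686^(1/3) − 1 ≈ 0.10979.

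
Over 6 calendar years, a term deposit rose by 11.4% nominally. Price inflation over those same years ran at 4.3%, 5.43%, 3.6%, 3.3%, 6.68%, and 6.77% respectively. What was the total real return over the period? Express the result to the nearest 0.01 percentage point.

-16.89%

Cumulative inflation factor: 1.043 × 1.0543 × 1.036 × 1.033 × 1.0668 × 1.0677 ≈ 1.34042.
Nominal growth factor: 1.11400. Real growth factor = 1.11400 / 1.34042 ≈ 0.83108.
Total real return ≈ -16.8917%.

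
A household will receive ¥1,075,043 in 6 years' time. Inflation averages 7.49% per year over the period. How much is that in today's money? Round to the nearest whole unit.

Price-level factor over 6 years: (1 + 7.49%)^6 ≈ 1.5424403483.
Purchasing power today: ¥1,075,043 divided by that factor.

¥696,975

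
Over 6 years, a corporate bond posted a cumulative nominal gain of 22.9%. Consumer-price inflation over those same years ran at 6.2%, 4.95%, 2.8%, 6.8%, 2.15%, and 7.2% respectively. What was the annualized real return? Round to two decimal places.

Cumulative inflation factor: 1.062 × 1.0495 × 1.028 × 1.068 × 1.0215 × 1.072 ≈ 1.34000.
Nominal growth factor: 1.22900. Real growth factor = 1.22900 / 1.34000 ≈ 0.91716.
Annualized: 0.91716^(1/6) − 1 ≈ -0.01431.

-1.43%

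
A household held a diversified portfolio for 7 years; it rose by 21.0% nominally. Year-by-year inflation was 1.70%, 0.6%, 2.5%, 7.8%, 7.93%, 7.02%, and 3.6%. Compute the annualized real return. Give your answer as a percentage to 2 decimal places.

Cumulative inflation factor: 1.0170 × 1.006 × 1.025 × 1.078 × 1.0793 × 1.0702 × 1.036 ≈ 1.35278.
Nominal growth factor: 1.21000. Real growth factor = 1.21000 / 1.35278 ≈ 0.89445.
Annualized: 0.89445^(1/7) − 1 ≈ -0.01581.

-1.58%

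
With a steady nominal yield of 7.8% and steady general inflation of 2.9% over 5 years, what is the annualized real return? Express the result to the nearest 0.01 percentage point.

4.76%

With constant rates the annual real return is the same each year: (1+7.8%)/(1+2.9%) − 1 = 0.04762.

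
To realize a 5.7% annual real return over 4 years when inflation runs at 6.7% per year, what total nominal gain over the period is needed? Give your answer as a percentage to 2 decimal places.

61.79%

Required annual nominal rate: (1+5.7%)(1+6.7%) − 1 = 12.7819%.
Cumulative over 4 years: (1 + 0.127819)^4 − 1 ≈ 0.61792.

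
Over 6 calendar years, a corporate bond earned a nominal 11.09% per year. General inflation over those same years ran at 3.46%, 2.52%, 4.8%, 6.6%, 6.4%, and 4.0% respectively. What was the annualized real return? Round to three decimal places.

6.185%

Cumulative inflation factor: 1.0346 × 1.0252 × 1.048 × 1.066 × 1.064 × 1.040 ≈ 1.31122.
Nominal growth factor: 1.87953. Real growth factor = 1.87953 / 1.31122 ≈ 1.43343.
Annualized: 1.43343^(1/6) − 1 ≈ 0.06185.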